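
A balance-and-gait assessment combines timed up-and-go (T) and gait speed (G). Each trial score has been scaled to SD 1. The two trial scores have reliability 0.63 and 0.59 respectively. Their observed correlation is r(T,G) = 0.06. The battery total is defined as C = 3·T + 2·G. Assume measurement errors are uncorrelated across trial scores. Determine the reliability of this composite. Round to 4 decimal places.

Var(C) = 3² + 2² + 2·[6·0.06] = 13 + 0.72 = 13.72.
Under uncorrelated errors the observed covariances equal the true-score covariances, so only the own-variance terms attenuate.
True-score variance = [3²·0.63 + 2²·0.59] + 0.72 = 8.03 + 0.72 = 8.75.
Reliability = 8.75 / 13.72 = 0.6378.

0.6378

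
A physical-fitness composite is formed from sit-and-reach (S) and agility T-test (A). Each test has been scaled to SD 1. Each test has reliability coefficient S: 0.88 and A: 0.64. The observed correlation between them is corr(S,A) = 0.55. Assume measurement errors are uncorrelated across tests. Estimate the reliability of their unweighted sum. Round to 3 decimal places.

0.845

Var(S+A) = 2 + 2·[0.55] = 2 + 1.1 = 3.1.
With uncorrelated errors the cross-covariances are all true-score covariance, so they carry over unchanged; only the diagonal terms shrink to ρᵢσᵢ².
True-score variance = [0.88 + 0.64] + 1.1 = 1.52 + 1.1 = 2.62.
Reliability = 2.62 / 3.1 = 0.845.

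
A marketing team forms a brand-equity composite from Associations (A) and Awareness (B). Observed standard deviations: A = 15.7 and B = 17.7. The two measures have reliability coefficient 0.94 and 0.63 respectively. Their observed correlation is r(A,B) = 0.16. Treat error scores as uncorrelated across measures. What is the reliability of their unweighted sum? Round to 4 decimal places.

Var(A+B) = 15.7² + 17.7² + 2·[15.7·17.7·0.16] = 559.78 + 88.9248 = 648.705.
Under uncorrelated errors the observed covariances equal the true-score covariances, so only the own-variance terms attenuate.
True-score variance = [15.7²·0.94 + 17.7²·0.63] + 88.9248 = 429.073 + 88.9248 = 517.998.
Reliability = 517.998 / 648.705 = 0.7985.

0.7985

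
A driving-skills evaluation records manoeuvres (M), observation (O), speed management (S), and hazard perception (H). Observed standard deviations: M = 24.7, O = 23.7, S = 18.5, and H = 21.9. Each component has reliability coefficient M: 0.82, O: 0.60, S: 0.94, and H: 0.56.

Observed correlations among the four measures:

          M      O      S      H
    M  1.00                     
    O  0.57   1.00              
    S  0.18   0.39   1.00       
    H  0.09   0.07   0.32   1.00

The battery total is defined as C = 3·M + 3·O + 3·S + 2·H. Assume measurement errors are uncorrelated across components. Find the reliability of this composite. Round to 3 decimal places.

0.859

Var(C) = 3²·24.7² + 3²·23.7² + 3²·18.5² + 2²·21.9² + 2·[9·24.7·23.7·0.57 + 9·24.7·18.5·0.18 + 6·24.7·21.9·0.09 + 9·23.7·18.5·0.39 + 6·23.7·21.9·0.07 + 6·18.5·21.9·0.32] = 15544.7 + 13140.5 = 28685.2.
Because errors are independent across components, Cov(Tᵢ,Tⱼ) = Cov(Xᵢ,Xⱼ); the off-diagonal part of the true-score variance is the same as above.
True-score variance = [3²·24.7²·0.82 + 3²·23.7²·0.60 + 3²·18.5²·0.94 + 2²·21.9²·0.56] + 13140.5 = 11505.4 + 13140.5 = 24645.9.
Reliability = 24645.9 / 28685.2 = 0.859.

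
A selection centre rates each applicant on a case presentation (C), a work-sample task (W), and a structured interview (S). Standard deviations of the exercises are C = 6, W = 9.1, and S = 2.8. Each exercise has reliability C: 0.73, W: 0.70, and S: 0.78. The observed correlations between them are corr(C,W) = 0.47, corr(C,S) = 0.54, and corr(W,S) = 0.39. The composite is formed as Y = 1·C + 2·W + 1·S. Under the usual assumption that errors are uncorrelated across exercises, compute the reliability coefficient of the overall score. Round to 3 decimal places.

0.793

Var(Y) = 6² + 2²·9.1² + 2.8² + 2·[2·6·9.1·0.47 + 6·2.8·0.54 + 2·9.1·2.8·0.39] = 375.08 + 160.541 = 535.621.
Because errors are independent across components, Cov(Tᵢ,Tⱼ) = Cov(Xᵢ,Xⱼ); the off-diagonal part of the true-score variance is the same as above.
True-score variance = [6²·0.73 + 2²·9.1²·0.70 + 2.8²·0.78] + 160.541 = 264.263 + 160.541 = 424.804.
Reliability = 424.804 / 535.621 = 0.793.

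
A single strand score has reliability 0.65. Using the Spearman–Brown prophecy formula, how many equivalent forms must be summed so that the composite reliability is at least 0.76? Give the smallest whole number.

2

k ≥ ρ*(1−ρ₁)/(ρ₁(1−ρ*)) = 0.76·0.35 / (0.65·0.24) = 1.705.
Smallest integer k = 2.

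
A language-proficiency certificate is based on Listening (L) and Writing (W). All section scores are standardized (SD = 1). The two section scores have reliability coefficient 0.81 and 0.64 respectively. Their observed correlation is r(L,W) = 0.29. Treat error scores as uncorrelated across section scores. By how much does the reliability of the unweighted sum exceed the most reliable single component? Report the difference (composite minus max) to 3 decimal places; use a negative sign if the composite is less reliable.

Var(sum) = 2 + 0.58 = 2.58; true-score variance = 1.45 + 0.58 = 2.03; composite reliability = 0.7868.
Max component reliability = 0.8100.
Difference = 0.7868 − 0.8100 = -0.023.

-0.023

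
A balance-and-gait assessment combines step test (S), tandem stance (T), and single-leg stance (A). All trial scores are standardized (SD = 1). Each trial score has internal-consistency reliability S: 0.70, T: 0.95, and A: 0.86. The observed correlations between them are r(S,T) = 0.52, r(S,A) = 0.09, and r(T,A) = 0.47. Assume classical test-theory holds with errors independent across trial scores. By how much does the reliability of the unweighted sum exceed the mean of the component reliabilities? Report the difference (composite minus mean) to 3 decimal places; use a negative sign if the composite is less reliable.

0.068

Var(sum) = 3 + 2.16 = 5.16; true-score variance = 2.51 + 2.16 = 4.67; composite reliability = 0.9050.
Mean component reliability = 0.8367.
Difference = 0.9050 − 0.8367 = 0.068.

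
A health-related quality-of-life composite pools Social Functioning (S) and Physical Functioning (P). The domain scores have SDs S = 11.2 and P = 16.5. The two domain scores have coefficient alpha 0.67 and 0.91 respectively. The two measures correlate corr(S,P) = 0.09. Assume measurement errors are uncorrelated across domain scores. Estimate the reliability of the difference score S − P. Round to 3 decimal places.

0.819

Var(S−P) = 11.2² + 16.5² − 2·11.2·16.5·0.09 = 397.69 − 33.264 = 364.426.
Because errors are independent across components, Cov(Tᵢ,Tⱼ) = Cov(Xᵢ,Xⱼ); the off-diagonal part of the true-score variance is the same as above.
True-score variance = [11.2²·0.67 + 16.5²·0.91] − 33.264 = 331.792 − 33.264 = 298.528.
Reliability = 298.528 / 364.426 = 0.819.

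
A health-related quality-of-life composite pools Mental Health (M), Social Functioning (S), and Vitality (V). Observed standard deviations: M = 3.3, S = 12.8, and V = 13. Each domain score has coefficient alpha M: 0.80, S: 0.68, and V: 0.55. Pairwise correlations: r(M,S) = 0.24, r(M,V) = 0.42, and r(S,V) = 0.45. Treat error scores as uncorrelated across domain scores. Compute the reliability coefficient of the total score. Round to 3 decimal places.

Var(M+S+V) = 3.3² + 12.8² + 13² + 2·[3.3·12.8·0.24 + 3.3·13·0.42 + 12.8·13·0.45] = 343.73 + 206.071 = 549.801.
Because errors are independent across components, Cov(Tᵢ,Tⱼ) = Cov(Xᵢ,Xⱼ); the off-diagonal part of the true-score variance is the same as above.
True-score variance = [3.3²·0.80 + 12.8²·0.68 + 13²·0.55] + 206.071 = 213.073 + 206.071 = 419.144.
Reliability = 419.144 / 549.801 = 0.762.

0.762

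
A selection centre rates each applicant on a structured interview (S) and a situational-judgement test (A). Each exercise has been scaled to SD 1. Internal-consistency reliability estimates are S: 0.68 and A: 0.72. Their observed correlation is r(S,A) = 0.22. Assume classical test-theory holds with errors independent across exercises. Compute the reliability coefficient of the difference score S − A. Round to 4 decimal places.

0.6154

Var(S−A) = 1 + 1 − 2·0.22 = 2 − 0.44 = 1.56.
Under uncorrelated errors the observed covariances equal the true-score covariances, so only the own-variance terms attenuate.
True-score variance = [0.68 + 0.72] − 0.44 = 1.4 − 0.44 = 0.96.
Reliability = 0.96 / 1.56 = 0.6154.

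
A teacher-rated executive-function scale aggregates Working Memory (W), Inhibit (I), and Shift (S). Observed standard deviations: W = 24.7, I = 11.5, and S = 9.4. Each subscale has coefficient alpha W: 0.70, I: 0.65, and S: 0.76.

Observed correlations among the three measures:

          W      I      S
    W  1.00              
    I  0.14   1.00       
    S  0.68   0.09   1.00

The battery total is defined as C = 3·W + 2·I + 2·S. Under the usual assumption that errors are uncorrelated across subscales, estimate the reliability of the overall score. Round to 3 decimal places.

Var(C) = 3²·24.7² + 2²·11.5² + 2²·9.4² + 2·[6·24.7·11.5·0.14 + 6·24.7·9.4·0.68 + 4·11.5·9.4·0.09] = 6373.25 + 2449.62 = 8822.87.
Under uncorrelated errors the observed covariances equal the true-score covariances, so only the own-variance terms attenuate.
True-score variance = [3²·24.7²·0.70 + 2²·11.5²·0.65 + 2²·9.4²·0.76] + 2449.62 = 4456.03 + 2449.62 = 6905.66.
Reliability = 6905.66 / 8822.87 = 0.783.

0.783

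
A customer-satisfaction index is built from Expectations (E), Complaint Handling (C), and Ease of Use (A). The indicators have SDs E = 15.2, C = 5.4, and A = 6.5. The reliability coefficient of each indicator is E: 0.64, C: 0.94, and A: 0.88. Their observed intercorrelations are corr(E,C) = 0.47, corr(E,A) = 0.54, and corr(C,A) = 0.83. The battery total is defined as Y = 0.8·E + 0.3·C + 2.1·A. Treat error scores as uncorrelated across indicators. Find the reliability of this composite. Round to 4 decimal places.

0.8674

Var(Y) = 0.8²·15.2² + 0.3²·5.4² + 2.1²·6.5² + 2·[0.24·15.2·5.4·0.47 + 1.68·15.2·6.5·0.54 + 0.63·5.4·6.5·0.83] = 336.813 + 234.488 = 571.3.
With uncorrelated errors the cross-covariances are all true-score covariance, so they carry over unchanged; only the diagonal terms shrink to ρᵢσᵢ².
True-score variance = [0.8²·15.2²·0.64 + 0.3²·5.4²·0.94 + 2.1²·6.5²·0.88] + 234.488 = 261.065 + 234.488 = 495.552.
Reliability = 495.552 / 571.3 = 0.8674.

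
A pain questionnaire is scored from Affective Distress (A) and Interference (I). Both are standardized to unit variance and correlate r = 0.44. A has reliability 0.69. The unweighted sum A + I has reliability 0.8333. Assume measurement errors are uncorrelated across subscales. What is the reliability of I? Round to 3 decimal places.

Var(A+I) = 2 + 2·0.44 = 2.880.
True-score variance = ρ_A + ρ_I + 2·0.44, so 0.8333 = (0.69 + ρ_I + 0.88) / 2.880.
ρ_I = 0.8333·2.880 − 0.69 − 0.88 = 0.830.

0.830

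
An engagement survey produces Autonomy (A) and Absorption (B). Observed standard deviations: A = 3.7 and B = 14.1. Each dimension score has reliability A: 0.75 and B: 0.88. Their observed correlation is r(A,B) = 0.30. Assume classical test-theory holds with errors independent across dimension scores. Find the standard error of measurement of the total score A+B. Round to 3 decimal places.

Var(total) = 212.5 + 31.302 = 243.802.
True-score variance = 185.22 + 31.302 = 216.522, so reliability = 0.8881.
Error variance = 243.802 − 216.522 = 27.2797; SEM = √27.2797 = 5.223.

5.223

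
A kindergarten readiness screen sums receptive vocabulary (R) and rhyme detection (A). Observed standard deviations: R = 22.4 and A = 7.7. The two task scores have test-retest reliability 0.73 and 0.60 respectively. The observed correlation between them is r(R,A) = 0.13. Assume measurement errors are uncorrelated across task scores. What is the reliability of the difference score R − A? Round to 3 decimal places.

Var(R−A) = 22.4² + 7.7² − 2·22.4·7.7·0.13 = 561.05 − 44.8448 = 516.205.
Under uncorrelated errors the observed covariances equal the true-score covariances, so only the own-variance terms attenuate.
True-score variance = [22.4²·0.73 + 7.7²·0.60] − 44.8448 = 401.859 − 44.8448 = 357.014.
Reliability = 357.014 / 516.205 = 0.692.

0.692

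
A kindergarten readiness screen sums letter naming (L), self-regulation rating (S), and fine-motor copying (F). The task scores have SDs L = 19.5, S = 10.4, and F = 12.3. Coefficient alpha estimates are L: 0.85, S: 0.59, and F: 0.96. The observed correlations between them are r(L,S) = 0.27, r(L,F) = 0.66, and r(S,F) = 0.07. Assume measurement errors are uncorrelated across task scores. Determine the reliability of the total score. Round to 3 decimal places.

Var(L+S+F) = 19.5² + 10.4² + 12.3² + 2·[19.5·10.4·0.27 + 19.5·12.3·0.66 + 10.4·12.3·0.07] = 639.7 + 444.023 = 1083.72.
Under uncorrelated errors the observed covariances equal the true-score covariances, so only the own-variance terms attenuate.
True-score variance = [19.5²·0.85 + 10.4²·0.59 + 12.3²·0.96] + 444.023 = 532.265 + 444.023 = 976.288.
Reliability = 976.288 / 1083.72 = 0.901.

0.901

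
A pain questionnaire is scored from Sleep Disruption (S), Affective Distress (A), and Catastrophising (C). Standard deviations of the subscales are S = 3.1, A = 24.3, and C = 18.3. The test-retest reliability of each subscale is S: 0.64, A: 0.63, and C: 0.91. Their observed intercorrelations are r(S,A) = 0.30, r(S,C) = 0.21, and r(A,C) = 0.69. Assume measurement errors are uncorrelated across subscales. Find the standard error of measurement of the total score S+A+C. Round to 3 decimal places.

15.877

Var(total) = 934.99 + 682.697 = 1617.69.
True-score variance = 682.909 + 682.697 = 1365.61, so reliability = 0.8442.
Error variance = 1617.69 − 1365.61 = 252.081; SEM = √252.081 = 15.877.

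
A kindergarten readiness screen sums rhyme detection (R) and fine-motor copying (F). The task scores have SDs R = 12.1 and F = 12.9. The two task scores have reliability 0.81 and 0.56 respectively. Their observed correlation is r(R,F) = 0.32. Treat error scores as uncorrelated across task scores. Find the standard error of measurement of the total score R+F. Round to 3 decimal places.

Var(total) = 312.82 + 99.8976 = 412.718.
True-score variance = 211.782 + 99.8976 = 311.679, so reliability = 0.7552.
Error variance = 412.718 − 311.679 = 101.038; SEM = √101.038 = 10.052.

10.052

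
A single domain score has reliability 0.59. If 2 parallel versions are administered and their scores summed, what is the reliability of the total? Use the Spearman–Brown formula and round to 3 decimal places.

0.742

ρ_k = kρ / (1 + (k−1)ρ) = 2·0.59 / (1 + 1·0.59) = 1.180 / 1.590 = 0.742.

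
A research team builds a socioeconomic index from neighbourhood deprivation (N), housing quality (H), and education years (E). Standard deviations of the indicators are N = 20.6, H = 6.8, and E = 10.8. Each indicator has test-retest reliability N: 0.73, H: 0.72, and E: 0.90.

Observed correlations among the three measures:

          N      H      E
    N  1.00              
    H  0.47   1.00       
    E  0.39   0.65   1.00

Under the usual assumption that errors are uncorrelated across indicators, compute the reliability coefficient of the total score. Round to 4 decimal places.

Var(N+H+E) = 20.6² + 6.8² + 10.8² + 2·[20.6·6.8·0.47 + 20.6·10.8·0.39 + 6.8·10.8·0.65] = 587.24 + 400.682 = 987.922.
Under uncorrelated errors the observed covariances equal the true-score covariances, so only the own-variance terms attenuate.
True-score variance = [20.6²·0.73 + 6.8²·0.72 + 10.8²·0.90] + 400.682 = 448.052 + 400.682 = 848.733.
Reliability = 848.733 / 987.922 = 0.8591.

0.8591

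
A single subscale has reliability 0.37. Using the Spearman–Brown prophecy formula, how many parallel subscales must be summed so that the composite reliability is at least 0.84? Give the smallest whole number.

9

k ≥ ρ*(1−ρ₁)/(ρ₁(1−ρ*)) = 0.84·0.63 / (0.37·0.16) = 8.939.
Smallest integer k = 9.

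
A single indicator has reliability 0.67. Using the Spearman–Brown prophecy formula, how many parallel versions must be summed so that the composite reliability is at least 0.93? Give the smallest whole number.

7

k ≥ ρ*(1−ρ₁)/(ρ₁(1−ρ*)) = 0.93·0.33 / (0.67·0.07) = 6.544.
Smallest integer k = 7.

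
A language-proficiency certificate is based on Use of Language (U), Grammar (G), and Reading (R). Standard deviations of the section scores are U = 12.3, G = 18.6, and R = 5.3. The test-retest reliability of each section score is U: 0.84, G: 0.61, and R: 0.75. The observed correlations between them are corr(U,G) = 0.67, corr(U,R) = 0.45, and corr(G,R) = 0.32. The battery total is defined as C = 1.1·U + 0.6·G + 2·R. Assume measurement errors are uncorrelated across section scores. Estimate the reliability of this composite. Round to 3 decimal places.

Var(C) = 1.1²·12.3² + 0.6²·18.6² + 2²·5.3² + 2·[0.66·12.3·18.6·0.67 + 2.2·12.3·5.3·0.45 + 1.2·18.6·5.3·0.32] = 419.967 + 407.119 = 827.085.
With uncorrelated errors the cross-covariances are all true-score covariance, so they carry over unchanged; only the diagonal terms shrink to ρᵢσᵢ².
True-score variance = [1.1²·12.3²·0.84 + 0.6²·18.6²·0.61 + 2²·5.3²·0.75] + 407.119 = 314.014 + 407.119 = 721.133.
Reliability = 721.133 / 827.085 = 0.872.

0.872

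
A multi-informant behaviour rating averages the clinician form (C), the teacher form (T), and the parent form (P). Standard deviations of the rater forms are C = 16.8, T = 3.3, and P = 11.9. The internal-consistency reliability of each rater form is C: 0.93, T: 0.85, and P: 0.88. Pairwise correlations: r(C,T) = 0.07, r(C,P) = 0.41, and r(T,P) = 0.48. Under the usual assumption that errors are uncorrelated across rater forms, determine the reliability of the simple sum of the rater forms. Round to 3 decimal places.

Var(C+T+P) = 16.8² + 3.3² + 11.9² + 2·[16.8·3.3·0.07 + 16.8·11.9·0.41 + 3.3·11.9·0.48] = 434.74 + 209.395 = 644.135.
Under uncorrelated errors the observed covariances equal the true-score covariances, so only the own-variance terms attenuate.
True-score variance = [16.8²·0.93 + 3.3²·0.85 + 11.9²·0.88] + 209.395 = 396.357 + 209.395 = 605.752.
Reliability = 605.752 / 644.135 = 0.940.

0.940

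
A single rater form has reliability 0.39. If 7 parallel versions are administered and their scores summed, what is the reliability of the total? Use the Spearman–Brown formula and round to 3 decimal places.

0.817

ρ_k = kρ / (1 + (k−1)ρ) = 7·0.39 / (1 + 6·0.39) = 2.730 / 3.340 = 0.817.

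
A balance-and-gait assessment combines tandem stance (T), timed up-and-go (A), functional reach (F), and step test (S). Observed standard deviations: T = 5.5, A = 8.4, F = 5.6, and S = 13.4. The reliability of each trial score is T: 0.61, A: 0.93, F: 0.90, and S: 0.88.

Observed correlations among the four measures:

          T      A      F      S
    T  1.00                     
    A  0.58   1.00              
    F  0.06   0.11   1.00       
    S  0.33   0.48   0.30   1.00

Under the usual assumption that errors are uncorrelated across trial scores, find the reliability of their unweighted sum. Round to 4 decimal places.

Var(T+A+F+S) = 5.5² + 8.4² + 5.6² + 13.4² + 2·[5.5·8.4·0.58 + 5.5·5.6·0.06 + 5.5·13.4·0.33 + 8.4·5.6·0.11 + 8.4·13.4·0.48 + 5.6·13.4·0.30] = 311.73 + 269.36 = 581.09.
Under uncorrelated errors the observed covariances equal the true-score covariances, so only the own-variance terms attenuate.
True-score variance = [5.5²·0.61 + 8.4²·0.93 + 5.6²·0.90 + 13.4²·0.88] + 269.36 = 270.31 + 269.36 = 539.67.
Reliability = 539.67 / 581.09 = 0.9287.

0.9287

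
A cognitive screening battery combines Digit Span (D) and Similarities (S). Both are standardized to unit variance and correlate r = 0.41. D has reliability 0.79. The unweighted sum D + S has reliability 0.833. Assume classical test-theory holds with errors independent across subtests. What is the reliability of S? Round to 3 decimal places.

Var(D+S) = 2 + 2·0.41 = 2.820.
True-score variance = ρ_D + ρ_S + 2·0.41, so 0.833 = (0.79 + ρ_S + 0.82) / 2.820.
ρ_S = 0.833·2.820 − 0.79 − 0.82 = 0.739.

0.739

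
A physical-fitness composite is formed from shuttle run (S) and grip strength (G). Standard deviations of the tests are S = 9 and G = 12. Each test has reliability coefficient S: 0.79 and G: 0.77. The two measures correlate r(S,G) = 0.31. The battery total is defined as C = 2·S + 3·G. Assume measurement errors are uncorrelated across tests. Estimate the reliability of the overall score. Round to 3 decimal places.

Var(C) = 2²·9² + 3²·12² + 2·[6·9·12·0.31] = 1620 + 401.76 = 2021.76.
With uncorrelated errors the cross-covariances are all true-score covariance, so they carry over unchanged; only the diagonal terms shrink to ρᵢσᵢ².
True-score variance = [2²·9²·0.79 + 3²·12²·0.77] + 401.76 = 1253.88 + 401.76 = 1655.64.
Reliability = 1655.64 / 2021.76 = 0.819.

0.819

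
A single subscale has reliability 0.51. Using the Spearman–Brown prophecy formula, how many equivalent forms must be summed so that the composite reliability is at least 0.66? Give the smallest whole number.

k ≥ ρ*(1−ρ₁)/(ρ₁(1−ρ*)) = 0.66·0.49 / (0.51·0.34) = 1.865.
Smallest integer k = 2.

2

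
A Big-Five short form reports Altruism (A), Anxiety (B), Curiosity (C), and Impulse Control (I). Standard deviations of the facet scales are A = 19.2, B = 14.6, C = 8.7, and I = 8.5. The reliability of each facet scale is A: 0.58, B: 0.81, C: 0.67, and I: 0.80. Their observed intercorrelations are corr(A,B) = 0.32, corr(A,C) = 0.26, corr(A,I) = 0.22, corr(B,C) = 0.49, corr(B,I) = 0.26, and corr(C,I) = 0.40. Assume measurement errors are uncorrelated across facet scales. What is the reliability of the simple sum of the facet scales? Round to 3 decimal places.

0.822

Var(A+B+C+I) = 19.2² + 14.6² + 8.7² + 8.5² + 2·[19.2·14.6·0.32 + 19.2·8.7·0.26 + 19.2·8.5·0.22 + 14.6·8.7·0.49 + 14.6·8.5·0.26 + 8.7·8.5·0.40] = 729.74 + 586.245 = 1315.99.
Because errors are independent across components, Cov(Tᵢ,Tⱼ) = Cov(Xᵢ,Xⱼ); the off-diagonal part of the true-score variance is the same as above.
True-score variance = [19.2²·0.58 + 14.6²·0.81 + 8.7²·0.67 + 8.5²·0.80] + 586.245 = 494.983 + 586.245 = 1081.23.
Reliability = 1081.23 / 1315.99 = 0.822.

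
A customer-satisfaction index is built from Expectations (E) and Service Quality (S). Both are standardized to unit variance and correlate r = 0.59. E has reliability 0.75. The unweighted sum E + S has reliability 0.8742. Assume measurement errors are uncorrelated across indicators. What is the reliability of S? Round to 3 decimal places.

0.850

Var(E+S) = 2 + 2·0.59 = 3.180.
True-score variance = ρ_E + ρ_S + 2·0.59, so 0.8742 = (0.75 + ρ_S + 1.18) / 3.180.
ρ_S = 0.8742·3.180 − 0.75 − 1.18 = 0.850.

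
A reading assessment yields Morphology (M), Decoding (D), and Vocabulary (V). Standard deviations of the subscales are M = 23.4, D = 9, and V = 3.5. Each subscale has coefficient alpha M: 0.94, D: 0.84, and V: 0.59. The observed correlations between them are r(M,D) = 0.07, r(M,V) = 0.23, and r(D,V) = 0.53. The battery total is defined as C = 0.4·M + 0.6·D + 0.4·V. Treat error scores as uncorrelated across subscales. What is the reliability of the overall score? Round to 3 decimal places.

0.923

Var(C) = 0.4²·23.4² + 0.6²·9² + 0.4²·3.5² + 2·[0.24·23.4·9·0.07 + 0.16·23.4·3.5·0.23 + 0.24·9·3.5·0.53] = 118.73 + 21.1176 = 139.847.
Because errors are independent across components, Cov(Tᵢ,Tⱼ) = Cov(Xᵢ,Xⱼ); the off-diagonal part of the true-score variance is the same as above.
True-score variance = [0.4²·23.4²·0.94 + 0.6²·9²·0.84 + 0.4²·3.5²·0.59] + 21.1176 = 108.004 + 21.1176 = 129.121.
Reliability = 129.121 / 139.847 = 0.923.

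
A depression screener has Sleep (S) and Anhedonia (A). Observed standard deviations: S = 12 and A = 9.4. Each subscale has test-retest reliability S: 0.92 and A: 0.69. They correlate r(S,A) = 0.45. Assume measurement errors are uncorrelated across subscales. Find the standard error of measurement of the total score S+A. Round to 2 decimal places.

6.24

Var(total) = 232.36 + 101.52 = 333.88.
True-score variance = 193.448 + 101.52 = 294.968, so reliability = 0.8835.
Error variance = 333.88 − 294.968 = 38.9116; SEM = √38.9116 = 6.24.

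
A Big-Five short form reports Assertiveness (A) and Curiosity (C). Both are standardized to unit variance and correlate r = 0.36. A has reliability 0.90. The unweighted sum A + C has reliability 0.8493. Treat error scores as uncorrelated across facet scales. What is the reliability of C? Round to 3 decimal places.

0.690

Var(A+C) = 2 + 2·0.36 = 2.720.
True-score variance = ρ_A + ρ_C + 2·0.36, so 0.8493 = (0.90 + ρ_C + 0.72) / 2.720.
ρ_C = 0.8493·2.720 − 0.90 − 0.72 = 0.690.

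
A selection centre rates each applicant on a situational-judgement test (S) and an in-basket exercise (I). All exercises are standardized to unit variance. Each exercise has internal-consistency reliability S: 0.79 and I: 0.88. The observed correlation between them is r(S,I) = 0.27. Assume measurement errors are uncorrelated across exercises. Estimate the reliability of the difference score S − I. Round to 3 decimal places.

0.774

Var(S−I) = 1 + 1 − 2·0.27 = 2 − 0.54 = 1.46.
Under uncorrelated errors the observed covariances equal the true-score covariances, so only the own-variance terms attenuate.
True-score variance = [0.79 + 0.88] − 0.54 = 1.67 − 0.54 = 1.13.
Reliability = 1.13 / 1.46 = 0.774.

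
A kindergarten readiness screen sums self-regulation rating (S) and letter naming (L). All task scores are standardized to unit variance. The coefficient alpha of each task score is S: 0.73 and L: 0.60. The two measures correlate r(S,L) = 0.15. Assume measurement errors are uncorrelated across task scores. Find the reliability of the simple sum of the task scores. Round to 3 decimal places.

Var(S+L) = 2 + 2·[0.15] = 2 + 0.3 = 2.3.
Under uncorrelated errors the observed covariances equal the true-score covariances, so only the own-variance terms attenuate.
True-score variance = [0.73 + 0.60] + 0.3 = 1.33 + 0.3 = 1.63.
Reliability = 1.63 / 2.3 = 0.709.

0.709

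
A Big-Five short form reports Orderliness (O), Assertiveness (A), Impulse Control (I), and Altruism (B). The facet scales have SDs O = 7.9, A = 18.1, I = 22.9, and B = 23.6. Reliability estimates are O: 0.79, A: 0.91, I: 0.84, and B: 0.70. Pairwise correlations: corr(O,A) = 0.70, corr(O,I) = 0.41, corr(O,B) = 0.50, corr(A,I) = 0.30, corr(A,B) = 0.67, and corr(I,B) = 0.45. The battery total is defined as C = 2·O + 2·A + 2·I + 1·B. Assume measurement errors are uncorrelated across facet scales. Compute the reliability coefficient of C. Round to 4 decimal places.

Var(C) = 2²·7.9² + 2²·18.1² + 2²·22.9² + 23.6² + 2·[4·7.9·18.1·0.70 + 4·7.9·22.9·0.41 + 2·7.9·23.6·0.50 + 4·18.1·22.9·0.30 + 2·18.1·23.6·0.67 + 2·22.9·23.6·0.45] = 4214.68 + 4879.37 = 9094.05.
With uncorrelated errors the cross-covariances are all true-score covariance, so they carry over unchanged; only the diagonal terms shrink to ρᵢσᵢ².
True-score variance = [2²·7.9²·0.79 + 2²·18.1²·0.91 + 2²·22.9²·0.84 + 23.6²·0.70] + 4879.37 = 3541.61 + 4879.37 = 8420.97.
Reliability = 8420.97 / 9094.05 = 0.9260.

0.9260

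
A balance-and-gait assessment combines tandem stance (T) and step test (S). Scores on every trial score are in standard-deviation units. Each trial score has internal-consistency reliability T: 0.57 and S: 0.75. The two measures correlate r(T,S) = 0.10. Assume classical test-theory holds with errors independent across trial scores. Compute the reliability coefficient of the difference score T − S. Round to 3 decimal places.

Var(T−S) = 1 + 1 − 2·0.10 = 2 − 0.2 = 1.8.
Because errors are independent across components, Cov(Tᵢ,Tⱼ) = Cov(Xᵢ,Xⱼ); the off-diagonal part of the true-score variance is the same as above.
True-score variance = [0.57 + 0.75] − 0.2 = 1.32 − 0.2 = 1.12.
Reliability = 1.12 / 1.8 = 0.622.

0.622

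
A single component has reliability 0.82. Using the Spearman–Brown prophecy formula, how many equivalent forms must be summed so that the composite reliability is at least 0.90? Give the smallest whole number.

k ≥ ρ*(1−ρ₁)/(ρ₁(1−ρ*)) = 0.90·0.18 / (0.82·0.10) = 1.976.
Smallest integer k = 2.

2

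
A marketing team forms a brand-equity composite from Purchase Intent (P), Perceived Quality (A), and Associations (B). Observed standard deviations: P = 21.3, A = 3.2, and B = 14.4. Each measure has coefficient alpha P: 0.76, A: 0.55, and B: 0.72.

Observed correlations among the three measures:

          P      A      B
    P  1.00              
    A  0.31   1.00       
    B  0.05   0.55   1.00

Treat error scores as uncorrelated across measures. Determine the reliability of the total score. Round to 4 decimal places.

Var(P+A+B) = 21.3² + 3.2² + 14.4² + 2·[21.3·3.2·0.31 + 21.3·14.4·0.05 + 3.2·14.4·0.55] = 671.29 + 123.619 = 794.909.
Under uncorrelated errors the observed covariances equal the true-score covariances, so only the own-variance terms attenuate.
True-score variance = [21.3²·0.76 + 3.2²·0.55 + 14.4²·0.72] + 123.619 = 499.736 + 123.619 = 623.355.
Reliability = 623.355 / 794.909 = 0.7842.

0.7842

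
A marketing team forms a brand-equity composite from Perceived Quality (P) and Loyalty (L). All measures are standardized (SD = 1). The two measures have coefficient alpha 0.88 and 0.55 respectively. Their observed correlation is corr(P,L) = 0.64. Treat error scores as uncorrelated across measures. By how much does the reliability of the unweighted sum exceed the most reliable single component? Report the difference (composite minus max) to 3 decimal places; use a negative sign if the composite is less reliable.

Var(sum) = 2 + 1.28 = 3.28; true-score variance = 1.43 + 1.28 = 2.71; composite reliability = 0.8262.
Max component reliability = 0.8800.
Difference = 0.8262 − 0.8800 = -0.054.

-0.054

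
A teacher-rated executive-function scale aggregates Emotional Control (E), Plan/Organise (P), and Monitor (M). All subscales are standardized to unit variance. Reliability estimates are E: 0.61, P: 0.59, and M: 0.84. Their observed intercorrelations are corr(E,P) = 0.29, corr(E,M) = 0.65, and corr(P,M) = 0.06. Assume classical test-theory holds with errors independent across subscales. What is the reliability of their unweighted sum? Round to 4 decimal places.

0.8080

Var(E+P+M) = 3 + 2·[0.29 + 0.65 + 0.06] = 3 + 2 = 5.
Under uncorrelated errors the observed covariances equal the true-score covariances, so only the own-variance terms attenuate.
True-score variance = [0.61 + 0.59 + 0.84] + 2 = 2.04 + 2 = 4.04.
Reliability = 4.04 / 5 = 0.8080.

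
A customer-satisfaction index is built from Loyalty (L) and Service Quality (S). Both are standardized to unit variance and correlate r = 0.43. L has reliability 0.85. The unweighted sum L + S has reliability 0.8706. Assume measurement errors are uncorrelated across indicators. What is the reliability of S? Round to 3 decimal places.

Var(L+S) = 2 + 2·0.43 = 2.860.
True-score variance = ρ_L + ρ_S + 2·0.43, so 0.8706 = (0.85 + ρ_S + 0.86) / 2.860.
ρ_S = 0.8706·2.860 − 0.85 − 0.86 = 0.780.

0.780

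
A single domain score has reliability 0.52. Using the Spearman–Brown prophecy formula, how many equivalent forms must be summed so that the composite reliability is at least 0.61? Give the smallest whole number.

2

k ≥ ρ*(1−ρ₁)/(ρ₁(1−ρ*)) = 0.61·0.48 / (0.52·0.39) = 1.444.
Smallest integer k = 2.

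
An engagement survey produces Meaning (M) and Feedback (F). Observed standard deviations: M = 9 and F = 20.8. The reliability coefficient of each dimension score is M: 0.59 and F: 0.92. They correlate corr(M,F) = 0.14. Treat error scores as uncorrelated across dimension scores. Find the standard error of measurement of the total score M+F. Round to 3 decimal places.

8.235

Var(total) = 513.64 + 52.416 = 566.056.
True-score variance = 445.819 + 52.416 = 498.235, so reliability = 0.8802.
Error variance = 566.056 − 498.235 = 67.8212; SEM = √67.8212 = 8.235.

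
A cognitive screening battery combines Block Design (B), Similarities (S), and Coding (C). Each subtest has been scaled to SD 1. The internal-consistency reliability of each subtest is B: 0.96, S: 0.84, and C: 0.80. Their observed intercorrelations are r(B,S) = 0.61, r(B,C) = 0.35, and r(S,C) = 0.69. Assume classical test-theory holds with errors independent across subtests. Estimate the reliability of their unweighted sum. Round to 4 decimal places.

Var(B+S+C) = 3 + 2·[0.61 + 0.35 + 0.69] = 3 + 3.3 = 6.3.
Under uncorrelated errors the observed covariances equal the true-score covariances, so only the own-variance terms attenuate.
True-score variance = [0.96 + 0.84 + 0.80] + 3.3 = 2.6 + 3.3 = 5.9.
Reliability = 5.9 / 6.3 = 0.9365.

0.9365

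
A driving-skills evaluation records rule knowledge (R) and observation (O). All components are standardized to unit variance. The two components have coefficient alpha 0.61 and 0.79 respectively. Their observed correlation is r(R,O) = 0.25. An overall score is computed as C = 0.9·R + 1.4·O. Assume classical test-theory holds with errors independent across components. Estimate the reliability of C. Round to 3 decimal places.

Var(C) = 0.9² + 1.4² + 2·[1.26·0.25] = 2.77 + 0.63 = 3.4.
Under uncorrelated errors the observed covariances equal the true-score covariances, so only the own-variance terms attenuate.
True-score variance = [0.9²·0.61 + 1.4²·0.79] + 0.63 = 2.0425 + 0.63 = 2.6725.
Reliability = 2.6725 / 3.4 = 0.786.

0.786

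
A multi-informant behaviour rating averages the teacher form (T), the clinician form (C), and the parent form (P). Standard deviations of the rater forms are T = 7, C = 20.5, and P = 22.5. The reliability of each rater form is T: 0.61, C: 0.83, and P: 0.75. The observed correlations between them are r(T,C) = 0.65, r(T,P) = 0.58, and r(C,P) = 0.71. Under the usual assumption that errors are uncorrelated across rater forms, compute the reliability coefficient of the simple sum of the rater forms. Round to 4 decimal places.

0.8914

Var(T+C+P) = 7² + 20.5² + 22.5² + 2·[7·20.5·0.65 + 7·22.5·0.58 + 20.5·22.5·0.71] = 975.5 + 1024.22 = 1999.72.
With uncorrelated errors the cross-covariances are all true-score covariance, so they carry over unchanged; only the diagonal terms shrink to ρᵢσᵢ².
True-score variance = [7²·0.61 + 20.5²·0.83 + 22.5²·0.75] + 1024.22 = 758.385 + 1024.22 = 1782.61.
Reliability = 1782.61 / 1999.72 = 0.8914.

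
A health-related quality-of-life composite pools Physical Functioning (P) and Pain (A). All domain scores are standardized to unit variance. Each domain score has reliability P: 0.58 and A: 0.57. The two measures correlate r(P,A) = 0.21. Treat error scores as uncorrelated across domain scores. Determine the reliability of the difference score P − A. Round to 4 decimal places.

Var(P−A) = 1 + 1 − 2·0.21 = 2 − 0.42 = 1.58.
With uncorrelated errors the cross-covariances are all true-score covariance, so they carry over unchanged; only the diagonal terms shrink to ρᵢσᵢ².
True-score variance = [0.58 + 0.57] − 0.42 = 1.15 − 0.42 = 0.73.
Reliability = 0.73 / 1.58 = 0.4620.

0.4620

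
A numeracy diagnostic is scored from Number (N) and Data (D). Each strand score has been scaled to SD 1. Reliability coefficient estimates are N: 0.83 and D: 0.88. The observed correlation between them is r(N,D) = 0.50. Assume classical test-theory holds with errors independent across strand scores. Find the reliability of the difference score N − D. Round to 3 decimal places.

0.710

Var(N−D) = 1 + 1 − 2·0.50 = 2 − 1 = 1.
Under uncorrelated errors the observed covariances equal the true-score covariances, so only the own-variance terms attenuate.
True-score variance = [0.83 + 0.88] − 1 = 1.71 − 1 = 0.71.
Reliability = 0.71 / 1 = 0.710.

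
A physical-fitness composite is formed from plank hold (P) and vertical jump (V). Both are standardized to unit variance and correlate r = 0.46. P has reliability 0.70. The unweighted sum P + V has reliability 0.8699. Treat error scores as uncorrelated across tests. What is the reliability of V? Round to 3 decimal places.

0.920

Var(P+V) = 2 + 2·0.46 = 2.920.
True-score variance = ρ_P + ρ_V + 2·0.46, so 0.8699 = (0.70 + ρ_V + 0.92) / 2.920.
ρ_V = 0.8699·2.920 − 0.70 − 0.92 = 0.920.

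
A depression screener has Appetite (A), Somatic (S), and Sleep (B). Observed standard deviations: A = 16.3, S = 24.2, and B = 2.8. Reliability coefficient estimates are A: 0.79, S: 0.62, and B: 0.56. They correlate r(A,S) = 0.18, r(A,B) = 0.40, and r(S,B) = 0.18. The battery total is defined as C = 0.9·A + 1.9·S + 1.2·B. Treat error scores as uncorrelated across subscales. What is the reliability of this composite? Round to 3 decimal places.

0.681

Var(C) = 0.9²·16.3² + 1.9²·24.2² + 1.2²·2.8² + 2·[1.71·16.3·24.2·0.18 + 1.08·16.3·2.8·0.40 + 2.28·24.2·2.8·0.18] = 2340.66 + 337.88 = 2678.54.
With uncorrelated errors the cross-covariances are all true-score covariance, so they carry over unchanged; only the diagonal terms shrink to ρᵢσᵢ².
True-score variance = [0.9²·16.3²·0.79 + 1.9²·24.2²·0.62 + 1.2²·2.8²·0.56] + 337.88 = 1487.12 + 337.88 = 1825.
Reliability = 1825 / 2678.54 = 0.681.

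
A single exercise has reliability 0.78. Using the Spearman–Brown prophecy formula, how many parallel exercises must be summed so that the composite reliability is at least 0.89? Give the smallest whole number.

3

k ≥ ρ*(1−ρ₁)/(ρ₁(1−ρ*)) = 0.89·0.22 / (0.78·0.11) = 2.282.
Smallest integer k = 3.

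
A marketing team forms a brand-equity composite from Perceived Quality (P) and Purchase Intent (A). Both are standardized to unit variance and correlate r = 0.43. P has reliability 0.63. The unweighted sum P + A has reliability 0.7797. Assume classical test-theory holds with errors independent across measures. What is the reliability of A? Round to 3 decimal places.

Var(P+A) = 2 + 2·0.43 = 2.860.
True-score variance = ρ_P + ρ_A + 2·0.43, so 0.7797 = (0.63 + ρ_A + 0.86) / 2.860.
ρ_A = 0.7797·2.860 − 0.63 − 0.86 = 0.740.

0.740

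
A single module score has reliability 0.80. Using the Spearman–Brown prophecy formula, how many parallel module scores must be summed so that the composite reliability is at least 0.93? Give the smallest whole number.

k ≥ ρ*(1−ρ₁)/(ρ₁(1−ρ*)) = 0.93·0.20 / (0.80·0.07) = 3.321.
Smallest integer k = 4.

4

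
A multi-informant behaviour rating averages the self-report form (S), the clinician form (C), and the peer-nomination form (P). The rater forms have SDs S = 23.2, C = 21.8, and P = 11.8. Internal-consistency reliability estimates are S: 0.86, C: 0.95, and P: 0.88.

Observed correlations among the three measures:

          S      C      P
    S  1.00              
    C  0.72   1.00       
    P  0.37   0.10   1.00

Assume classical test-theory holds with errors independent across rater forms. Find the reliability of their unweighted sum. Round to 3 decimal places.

Var(S+C+P) = 23.2² + 21.8² + 11.8² + 2·[23.2·21.8·0.72 + 23.2·11.8·0.37 + 21.8·11.8·0.10] = 1152.72 + 982.325 = 2135.04.
With uncorrelated errors the cross-covariances are all true-score covariance, so they carry over unchanged; only the diagonal terms shrink to ρᵢσᵢ².
True-score variance = [23.2²·0.86 + 21.8²·0.95 + 11.8²·0.88] + 982.325 = 1036.9 + 982.325 = 2019.22.
Reliability = 2019.22 / 2135.04 = 0.946.

0.946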